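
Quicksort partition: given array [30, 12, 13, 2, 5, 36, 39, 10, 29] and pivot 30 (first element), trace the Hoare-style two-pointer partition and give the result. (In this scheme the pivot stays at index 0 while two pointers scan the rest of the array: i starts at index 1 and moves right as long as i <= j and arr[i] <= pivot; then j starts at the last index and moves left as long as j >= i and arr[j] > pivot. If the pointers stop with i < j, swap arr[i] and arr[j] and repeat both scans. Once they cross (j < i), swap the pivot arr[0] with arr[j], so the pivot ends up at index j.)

Hoare-style two-pointer partition with pivot = 30:

Initial array: [30, 12, 13, 2, 5, 36, 39, 10, 29]

Pointers start at i = 1, j = 8.
i stops at index 5 (arr[5]=36 > 30), j stops at index 8 (arr[8]=29 <= 30): swap arr[5] and arr[8], array becomes [30, 12, 13, 2, 5, 29, 39, 10, 36]
i stops at index 6 (arr[6]=39 > 30), j stops at index 7 (arr[7]=10 <= 30): swap arr[6] and arr[7], array becomes [30, 12, 13, 2, 5, 29, 10, 39, 36]
i ends at 7, j ends at 6: the pointers have crossed (j < i), so scanning stops.

Swap pivot arr[0] with arr[6] to place pivot at position 6: [10, 12, 13, 2, 5, 29, 30, 39, 36]
Pivot position: 6

After partitioning with pivot 30, the array becomes [10, 12, 13, 2, 5, 29, 30, 39, 36]. The pivot is placed at index 6. All elements to the left of the pivot are <= 30, and all elements to the right are > 30.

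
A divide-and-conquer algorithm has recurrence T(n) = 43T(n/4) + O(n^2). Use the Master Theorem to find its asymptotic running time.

Master Theorem for T(n) = 43T(n/4) + O(n^2):

a = 43, b = 4, c = 2
log_b(a) = log_4(43) = 2.7131

Case 1: c = 2 < log_4(43) = 2.7131
T(n) = O(n^(log_4 43))

For T(n) = 43T(n/4) + O(n^2): log_4(43) = 2.7131. This is Case 1 of the Master Theorem (c < log_b(a), work dominated by leaves), giving O(n^(log_4 43)).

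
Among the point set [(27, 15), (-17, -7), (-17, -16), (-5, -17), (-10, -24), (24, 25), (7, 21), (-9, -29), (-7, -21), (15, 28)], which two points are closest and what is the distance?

Computing all pairwise distances among 10 points:

d((27, 15), (-17, -7)) = 49.1935
d((27, 15), (-17, -16)) = 53.8238
d((27, 15), (-5, -17)) = 45.2548
d((27, 15), (-10, -24)) = 53.7587
d((27, 15), (24, 25)) = 10.4403
d((27, 15), (7, 21)) = 20.8806
d((27, 15), (-9, -29)) = 56.8507
d((27, 15), (-7, -21)) = 49.5177
d((27, 15), (15, 28)) = 17.6918
d((-17, -7), (-17, -16)) = 9.0
d((-17, -7), (-5, -17)) = 15.6205
d((-17, -7), (-10, -24)) = 18.3848
d((-17, -7), (24, 25)) = 52.0096
d((-17, -7), (7, 21)) = 36.8782
d((-17, -7), (-9, -29)) = 23.4094
d((-17, -7), (-7, -21)) = 17.2047
d((-17, -7), (15, 28)) = 47.4236
d((-17, -16), (-5, -17)) = 12.0416
d((-17, -16), (-10, -24)) = 10.6301
d((-17, -16), (24, 25)) = 57.9828
d((-17, -16), (7, 21)) = 44.1022
d((-17, -16), (-9, -29)) = 15.2643
d((-17, -16), (-7, -21)) = 11.1803
d((-17, -16), (15, 28)) = 54.4059
d((-5, -17), (-10, -24)) = 8.6023
d((-5, -17), (24, 25)) = 51.0392
d((-5, -17), (7, 21)) = 39.8497
d((-5, -17), (-9, -29)) = 12.6491
d((-5, -17), (-7, -21)) = 4.4721
d((-5, -17), (15, 28)) = 49.2443
d((-10, -24), (24, 25)) = 59.6406
d((-10, -24), (7, 21)) = 48.1041
d((-10, -24), (-9, -29)) = 5.099
d((-10, -24), (-7, -21)) = 4.2426 <-- minimum
d((-10, -24), (15, 28)) = 57.6975
d((24, 25), (7, 21)) = 17.4642
d((24, 25), (-9, -29)) = 63.2851
d((24, 25), (-7, -21)) = 55.4707
d((24, 25), (15, 28)) = 9.4868
d((7, 21), (-9, -29)) = 52.4976
d((7, 21), (-7, -21)) = 44.2719
d((7, 21), (15, 28)) = 10.6301
d((-9, -29), (-7, -21)) = 8.2462
d((-9, -29), (15, 28)) = 61.8466
d((-7, -21), (15, 28)) = 53.7122

Closest pair: (-10, -24) and (-7, -21) with distance 4.2426

The closest pair is (-10, -24) and (-7, -21) with Euclidean distance 4.2426. For 10 points, brute-force pairwise comparison is shown above. For large n, the divide-and-conquer algorithm (sort by x, recurse on halves, check the dividing strip) achieves O(n log n).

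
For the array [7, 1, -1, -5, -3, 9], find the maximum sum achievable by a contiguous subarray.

Using Kadane's algorithm on [7, 1, -1, -5, -3, 9]:

Scanning through the array:
Position 1 (value 1): max_ending_here = 8, max_so_far = 8
Position 2 (value -1): max_ending_here = 7, max_so_far = 8
Position 3 (value -5): max_ending_here = 2, max_so_far = 8
Position 4 (value -3): max_ending_here = -1, max_so_far = 8
Position 5 (value 9): max_ending_here = 9, max_so_far = 9

Maximum subarray: [9]
Maximum sum: 9

The maximum subarray is [9] with sum 9. This subarray runs from index 5 to index 5.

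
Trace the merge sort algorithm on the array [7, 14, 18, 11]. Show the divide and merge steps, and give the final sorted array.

Merge sort trace:

Split: [7, 14, 18, 11] -> [7, 14] and [18, 11]
  Split: [7, 14] -> [7] and [14]
  Merge: [7] + [14] -> [7, 14]
  Split: [18, 11] -> [18] and [11]
  Merge: [18] + [11] -> [11, 18]
Merge: [7, 14] + [11, 18] -> [7, 11, 14, 18]

Final sorted array: [7, 11, 14, 18]

The merge sort proceeds by recursively splitting the array and merging sorted halves.
After all merges, the sorted array is [7, 11, 14, 18].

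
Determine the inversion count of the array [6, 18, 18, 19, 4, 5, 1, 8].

Finding inversions in [6, 18, 18, 19, 4, 5, 1, 8]:

(0, 4): arr[0]=6 > arr[4]=4
(0, 5): arr[0]=6 > arr[5]=5
(0, 6): arr[0]=6 > arr[6]=1
(1, 4): arr[1]=18 > arr[4]=4
(1, 5): arr[1]=18 > arr[5]=5
(1, 6): arr[1]=18 > arr[6]=1
(1, 7): arr[1]=18 > arr[7]=8
(2, 4): arr[2]=18 > arr[4]=4
(2, 5): arr[2]=18 > arr[5]=5
(2, 6): arr[2]=18 > arr[6]=1
(2, 7): arr[2]=18 > arr[7]=8
(3, 4): arr[3]=19 > arr[4]=4
(3, 5): arr[3]=19 > arr[5]=5
(3, 6): arr[3]=19 > arr[6]=1
(3, 7): arr[3]=19 > arr[7]=8
(4, 6): arr[4]=4 > arr[6]=1
(5, 6): arr[5]=5 > arr[6]=1

Total inversions: 17

The array has 17 inversion(s): (0,4), (0,5), (0,6), (1,4), (1,5), (1,6), (1,7), (2,4), (2,5), (2,6), (2,7), (3,4), (3,5), (3,6), (3,7), (4,6), (5,6). Each pair (i,j) satisfies i < j and arr[i] > arr[j].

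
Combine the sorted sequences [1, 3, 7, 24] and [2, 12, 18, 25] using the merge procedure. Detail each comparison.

Merging process:

Compare 1 vs 2: take 1 from left. Merged: [1]
Compare 3 vs 2: take 2 from right. Merged: [1, 2]
Compare 3 vs 12: take 3 from left. Merged: [1, 2, 3]
Compare 7 vs 12: take 7 from left. Merged: [1, 2, 3, 7]
Compare 24 vs 12: take 12 from right. Merged: [1, 2, 3, 7, 12]
Compare 24 vs 18: take 18 from right. Merged: [1, 2, 3, 7, 12, 18]
Compare 24 vs 25: take 24 from left. Merged: [1, 2, 3, 7, 12, 18, 24]
Append remaining from right: [25]. Merged: [1, 2, 3, 7, 12, 18, 24, 25]

Final merged array: [1, 2, 3, 7, 12, 18, 24, 25]
Total comparisons: 7

The merged array is [1, 2, 3, 7, 12, 18, 24, 25], requiring 7 comparisons. The merge step runs in O(n) time where n is the total number of elements.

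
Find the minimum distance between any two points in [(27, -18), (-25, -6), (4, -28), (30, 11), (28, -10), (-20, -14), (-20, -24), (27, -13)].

Computing all pairwise distances among 8 points:

d((27, -18), (-25, -6)) = 53.3667
d((27, -18), (4, -28)) = 25.0799
d((27, -18), (30, 11)) = 29.1548
d((27, -18), (28, -10)) = 8.0623
d((27, -18), (-20, -14)) = 47.1699
d((27, -18), (-20, -24)) = 47.3814
d((27, -18), (27, -13)) = 5.0
d((-25, -6), (4, -28)) = 36.4005
d((-25, -6), (30, 11)) = 57.5674
d((-25, -6), (28, -10)) = 53.1507
d((-25, -6), (-20, -14)) = 9.434
d((-25, -6), (-20, -24)) = 18.6815
d((-25, -6), (27, -13)) = 52.469
d((4, -28), (30, 11)) = 46.8722
d((4, -28), (28, -10)) = 30.0
d((4, -28), (-20, -14)) = 27.7849
d((4, -28), (-20, -24)) = 24.3311
d((4, -28), (27, -13)) = 27.4591
d((30, 11), (28, -10)) = 21.095
d((30, 11), (-20, -14)) = 55.9017
d((30, 11), (-20, -24)) = 61.0328
d((30, 11), (27, -13)) = 24.1868
d((28, -10), (-20, -14)) = 48.1664
d((28, -10), (-20, -24)) = 50.0
d((28, -10), (27, -13)) = 3.1623 <-- minimum
d((-20, -14), (-20, -24)) = 10.0
d((-20, -14), (27, -13)) = 47.0106
d((-20, -24), (27, -13)) = 48.2701

Closest pair: (28, -10) and (27, -13) with distance 3.1623

The closest pair is (28, -10) and (27, -13) with Euclidean distance 3.1623. For 8 points, brute-force pairwise comparison is shown above. For large n, the divide-and-conquer algorithm (sort by x, recurse on halves, check the dividing strip) achieves O(n log n).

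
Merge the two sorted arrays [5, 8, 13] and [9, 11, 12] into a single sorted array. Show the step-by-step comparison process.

Merging process:

Compare 5 vs 9: take 5 from left. Merged: [5]
Compare 8 vs 9: take 8 from left. Merged: [5, 8]
Compare 13 vs 9: take 9 from right. Merged: [5, 8, 9]
Compare 13 vs 11: take 11 from right. Merged: [5, 8, 9, 11]
Compare 13 vs 12: take 12 from right. Merged: [5, 8, 9, 11, 12]
Append remaining from left: [13]. Merged: [5, 8, 9, 11, 12, 13]

Final merged array: [5, 8, 9, 11, 12, 13]
Total comparisons: 5

The merged array is [5, 8, 9, 11, 12, 13], requiring 5 comparisons. The merge step runs in O(n) time where n is the total number of elements.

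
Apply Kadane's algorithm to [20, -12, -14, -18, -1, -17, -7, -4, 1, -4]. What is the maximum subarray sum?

Using Kadane's algorithm on [20, -12, -14, -18, -1, -17, -7, -4, 1, -4]:

Scanning through the array:
Position 1 (value -12): max_ending_here = 8, max_so_far = 20
Position 2 (value -14): max_ending_here = -6, max_so_far = 20
Position 3 (value -18): max_ending_here = -18, max_so_far = 20
Position 4 (value -1): max_ending_here = -1, max_so_far = 20
Position 5 (value -17): max_ending_here = -17, max_so_far = 20
Position 6 (value -7): max_ending_here = -7, max_so_far = 20
Position 7 (value -4): max_ending_here = -4, max_so_far = 20
Position 8 (value 1): max_ending_here = 1, max_so_far = 20
Position 9 (value -4): max_ending_here = -3, max_so_far = 20

Maximum subarray: [20]
Maximum sum: 20

The maximum subarray is [20] with sum 20. This subarray runs from index 0 to index 0.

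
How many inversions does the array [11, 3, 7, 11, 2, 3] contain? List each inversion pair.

Finding inversions in [11, 3, 7, 11, 2, 3]:

(0, 1): arr[0]=11 > arr[1]=3
(0, 2): arr[0]=11 > arr[2]=7
(0, 4): arr[0]=11 > arr[4]=2
(0, 5): arr[0]=11 > arr[5]=3
(1, 4): arr[1]=3 > arr[4]=2
(2, 4): arr[2]=7 > arr[4]=2
(2, 5): arr[2]=7 > arr[5]=3
(3, 4): arr[3]=11 > arr[4]=2
(3, 5): arr[3]=11 > arr[5]=3

Total inversions: 9

The array has 9 inversion(s): (0,1), (0,2), (0,4), (0,5), (1,4), (2,4), (2,5), (3,4), (3,5). Each pair (i,j) satisfies i < j and arr[i] > arr[j].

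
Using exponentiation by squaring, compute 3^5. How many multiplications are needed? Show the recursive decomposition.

Computing 3^5 by squaring (build up from 3^1; each line after the first costs one multiplication):

3^1 = 3
3^2 = (3^1)^2 = 3^2 = 9
3^4 = (3^2)^2 = 9^2 = 81
3^5 = 3 * 3^4 = 3 * 81 = 243

Result: 243
Multiplications needed: 3 (3 lines after 3^1)

3^5 = 243. Using exponentiation by squaring, this requires 3 multiplications. The key idea: if the exponent is even, square the half-power; if odd, multiply by the base once.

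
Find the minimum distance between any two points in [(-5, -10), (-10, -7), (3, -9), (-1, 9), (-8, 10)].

Computing all pairwise distances among 5 points:

d((-5, -10), (-10, -7)) = 5.831 <-- minimum
d((-5, -10), (3, -9)) = 8.0623
d((-5, -10), (-1, 9)) = 19.4165
d((-5, -10), (-8, 10)) = 20.2237
d((-10, -7), (3, -9)) = 13.1529
d((-10, -7), (-1, 9)) = 18.3576
d((-10, -7), (-8, 10)) = 17.1172
d((3, -9), (-1, 9)) = 18.4391
d((3, -9), (-8, 10)) = 21.9545
d((-1, 9), (-8, 10)) = 7.0711

Closest pair: (-5, -10) and (-10, -7) with distance 5.831

The closest pair is (-5, -10) and (-10, -7) with Euclidean distance 5.831. For 5 points, brute-force pairwise comparison is shown above. For large n, the divide-and-conquer algorithm (sort by x, recurse on halves, check the dividing strip) achieves O(n log n).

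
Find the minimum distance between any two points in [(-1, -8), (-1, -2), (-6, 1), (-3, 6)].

Computing all pairwise distances among 4 points:

d((-1, -8), (-1, -2)) = 6.0
d((-1, -8), (-6, 1)) = 10.2956
d((-1, -8), (-3, 6)) = 14.1421
d((-1, -2), (-6, 1)) = 5.831 <-- minimum
d((-1, -2), (-3, 6)) = 8.2462
d((-6, 1), (-3, 6)) = 5.831 <-- minimum

Minimum distance: 5.831 (tie among 2 pairs: (-1, -2) and (-6, 1); (-6, 1) and (-3, 6))

The minimum Euclidean distance is 5.831. There is a tie: 2 pairs achieve this minimum — (-1, -2) and (-6, 1); (-6, 1) and (-3, 6). Any of these is a valid closest pair. For 4 points, brute-force pairwise comparison is shown above. For large n, the divide-and-conquer algorithm (sort by x, recurse on halves, check the dividing strip) achieves O(n log n).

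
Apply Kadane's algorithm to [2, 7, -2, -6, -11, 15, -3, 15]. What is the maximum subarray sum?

Using Kadane's algorithm on [2, 7, -2, -6, -11, 15, -3, 15]:

Scanning through the array:
Position 1 (value 7): max_ending_here = 9, max_so_far = 9
Position 2 (value -2): max_ending_here = 7, max_so_far = 9
Position 3 (value -6): max_ending_here = 1, max_so_far = 9
Position 4 (value -11): max_ending_here = -10, max_so_far = 9
Position 5 (value 15): max_ending_here = 15, max_so_far = 15
Position 6 (value -3): max_ending_here = 12, max_so_far = 15
Position 7 (value 15): max_ending_here = 27, max_so_far = 27

Maximum subarray: [15, -3, 15]
Maximum sum: 27

The maximum subarray is [15, -3, 15] with sum 27. This subarray runs from index 5 to index 7.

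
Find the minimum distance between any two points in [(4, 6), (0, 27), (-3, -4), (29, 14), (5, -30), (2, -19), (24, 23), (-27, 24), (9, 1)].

Computing all pairwise distances among 9 points:

d((4, 6), (0, 27)) = 21.3776
d((4, 6), (-3, -4)) = 12.2066
d((4, 6), (29, 14)) = 26.2488
d((4, 6), (5, -30)) = 36.0139
d((4, 6), (2, -19)) = 25.0799
d((4, 6), (24, 23)) = 26.2488
d((4, 6), (-27, 24)) = 35.8469
d((4, 6), (9, 1)) = 7.0711 <-- minimum
d((0, 27), (-3, -4)) = 31.1448
d((0, 27), (29, 14)) = 31.7805
d((0, 27), (5, -30)) = 57.2189
d((0, 27), (2, -19)) = 46.0435
d((0, 27), (24, 23)) = 24.3311
d((0, 27), (-27, 24)) = 27.1662
d((0, 27), (9, 1)) = 27.5136
d((-3, -4), (29, 14)) = 36.7151
d((-3, -4), (5, -30)) = 27.2029
d((-3, -4), (2, -19)) = 15.8114
d((-3, -4), (24, 23)) = 38.1838
d((-3, -4), (-27, 24)) = 36.8782
d((-3, -4), (9, 1)) = 13.0
d((29, 14), (5, -30)) = 50.1199
d((29, 14), (2, -19)) = 42.638
d((29, 14), (24, 23)) = 10.2956
d((29, 14), (-27, 24)) = 56.8859
d((29, 14), (9, 1)) = 23.8537
d((5, -30), (2, -19)) = 11.4018
d((5, -30), (24, 23)) = 56.3028
d((5, -30), (-27, 24)) = 62.7694
d((5, -30), (9, 1)) = 31.257
d((2, -19), (24, 23)) = 47.4131
d((2, -19), (-27, 24)) = 51.8652
d((2, -19), (9, 1)) = 21.1896
d((24, 23), (-27, 24)) = 51.0098
d((24, 23), (9, 1)) = 26.6271
d((-27, 24), (9, 1)) = 42.72

Closest pair: (4, 6) and (9, 1) with distance 7.0711

The closest pair is (4, 6) and (9, 1) with Euclidean distance 7.0711. For 9 points, brute-force pairwise comparison is shown above. For large n, the divide-and-conquer algorithm (sort by x, recurse on halves, check the dividing strip) achieves O(n log n).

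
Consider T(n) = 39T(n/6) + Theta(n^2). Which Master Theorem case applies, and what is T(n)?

Master Theorem for T(n) = 39T(n/6) + O(n^2):

a = 39, b = 6, c = 2
log_b(a) = log_6(39) = 2.0447

Case 1: c = 2 < log_6(39) = 2.0447
T(n) = O(n^(log_6 39))

For T(n) = 39T(n/6) + O(n^2): log_6(39) = 2.0447. This is Case 1 of the Master Theorem (c < log_b(a), work dominated by leaves), giving O(n^(log_6 39)).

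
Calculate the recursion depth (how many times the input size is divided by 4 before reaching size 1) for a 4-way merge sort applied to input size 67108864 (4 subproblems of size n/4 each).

For divide and conquer with division factor 4:

Problem sizes at each level:
Level 0: 67108864
Level 1: 16777216
Level 2: 4194304
Level 3: 1048576
Level 4: 262144
Level 5: 65536
Level 6: 16384
Level 7: 4096
Level 8: 1024
Level 9: 256
Level 10: 64
Level 11: 16
Level 12: 4
Level 13: 1

The root is level 0 and the size-1 base case is level 13 (the tree spans levels 0 through 13, i.e. 14 levels counting the root), so the depth is the number of divisions: log_4(67108864) = 13

The recursion tree depth is log_4(67108864) = 13. At each level, the problem size is divided by 4, so it takes 13 divisions to reduce to a base case of size 1. The algorithm makes 4 recursive calls at each level.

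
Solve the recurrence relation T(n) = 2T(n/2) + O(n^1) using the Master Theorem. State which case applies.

Master Theorem for T(n) = 2T(n/2) + O(n^1):

a = 2, b = 2, c = 1
log_b(a) = log_2(2) = 1.0000

Case 2: c = 1 = log_2(2) = 1.0000
T(n) = O(n^1 log n) = O(n log n)

For T(n) = 2T(n/2) + O(n^1): log_2(2) = 1.0000. This is Case 2 of the Master Theorem (c = log_b(a), equal work at all levels), giving O(n log n).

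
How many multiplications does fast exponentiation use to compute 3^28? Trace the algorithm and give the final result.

Computing 3^28 by squaring (build up from 3^1; each line after the first costs one multiplication):

3^1 = 3
3^2 = (3^1)^2 = 3^2 = 9
3^3 = 3 * 3^2 = 3 * 9 = 27
3^6 = (3^3)^2 = 27^2 = 729
3^7 = 3 * 3^6 = 3 * 729 = 2187
3^14 = (3^7)^2 = 2187^2 = 4782969
3^28 = (3^14)^2 = 4782969^2 = 22876792454961

Result: 22876792454961
Multiplications needed: 6 (6 lines after 3^1)

3^28 = 22876792454961. Using exponentiation by squaring, this requires 6 multiplications. The key idea: if the exponent is even, square the half-power; if odd, multiply by the base once.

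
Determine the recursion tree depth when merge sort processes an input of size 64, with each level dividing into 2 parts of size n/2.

For divide and conquer with division factor 2:

Problem sizes at each level:
Level 0: 64
Level 1: 32
Level 2: 16
Level 3: 8
Level 4: 4
Level 5: 2
Level 6: 1

The root is level 0 and the size-1 base case is level 6 (the tree spans levels 0 through 6, i.e. 7 levels counting the root), so the depth is the number of divisions: log_2(64) = 6

The recursion tree depth is log_2(64) = 6. At each level, the problem size is divided by 2, so it takes 6 divisions to reduce to a base case of size 1. The algorithm makes 2 recursive calls at each level.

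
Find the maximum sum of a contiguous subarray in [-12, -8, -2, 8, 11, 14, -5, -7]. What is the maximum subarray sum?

Using Kadane's algorithm on [-12, -8, -2, 8, 11, 14, -5, -7]:

Scanning through the array:
Position 1 (value -8): max_ending_here = -8, max_so_far = -8
Position 2 (value -2): max_ending_here = -2, max_so_far = -2
Position 3 (value 8): max_ending_here = 8, max_so_far = 8
Position 4 (value 11): max_ending_here = 19, max_so_far = 19
Position 5 (value 14): max_ending_here = 33, max_so_far = 33
Position 6 (value -5): max_ending_here = 28, max_so_far = 33
Position 7 (value -7): max_ending_here = 21, max_so_far = 33

Maximum subarray: [8, 11, 14]
Maximum sum: 33

The maximum subarray is [8, 11, 14] with sum 33. This subarray runs from index 3 to index 5.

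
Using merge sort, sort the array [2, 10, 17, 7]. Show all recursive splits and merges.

Merge sort trace:

Split: [2, 10, 17, 7] -> [2, 10] and [17, 7]
  Split: [2, 10] -> [2] and [10]
  Merge: [2] + [10] -> [2, 10]
  Split: [17, 7] -> [17] and [7]
  Merge: [17] + [7] -> [7, 17]
Merge: [2, 10] + [7, 17] -> [2, 7, 10, 17]

Final sorted array: [2, 7, 10, 17]

The merge sort proceeds by recursively splitting the array and merging sorted halves.
After all merges, the sorted array is [2, 7, 10, 17].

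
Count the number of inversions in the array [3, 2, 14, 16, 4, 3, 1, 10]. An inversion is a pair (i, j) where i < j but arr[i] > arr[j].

Finding inversions in [3, 2, 14, 16, 4, 3, 1, 10]:

(0, 1): arr[0]=3 > arr[1]=2
(0, 6): arr[0]=3 > arr[6]=1
(1, 6): arr[1]=2 > arr[6]=1
(2, 4): arr[2]=14 > arr[4]=4
(2, 5): arr[2]=14 > arr[5]=3
(2, 6): arr[2]=14 > arr[6]=1
(2, 7): arr[2]=14 > arr[7]=10
(3, 4): arr[3]=16 > arr[4]=4
(3, 5): arr[3]=16 > arr[5]=3
(3, 6): arr[3]=16 > arr[6]=1
(3, 7): arr[3]=16 > arr[7]=10
(4, 5): arr[4]=4 > arr[5]=3
(4, 6): arr[4]=4 > arr[6]=1
(5, 6): arr[5]=3 > arr[6]=1

Total inversions: 14

The array has 14 inversion(s): (0,1), (0,6), (1,6), (2,4), (2,5), (2,6), (2,7), (3,4), (3,5), (3,6), (3,7), (4,5), (4,6), (5,6). Each pair (i,j) satisfies i < j and arr[i] > arr[j].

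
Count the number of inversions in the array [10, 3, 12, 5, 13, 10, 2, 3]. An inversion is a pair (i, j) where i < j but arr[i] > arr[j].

Finding inversions in [10, 3, 12, 5, 13, 10, 2, 3]:

(0, 1): arr[0]=10 > arr[1]=3
(0, 3): arr[0]=10 > arr[3]=5
(0, 6): arr[0]=10 > arr[6]=2
(0, 7): arr[0]=10 > arr[7]=3
(1, 6): arr[1]=3 > arr[6]=2
(2, 3): arr[2]=12 > arr[3]=5
(2, 5): arr[2]=12 > arr[5]=10
(2, 6): arr[2]=12 > arr[6]=2
(2, 7): arr[2]=12 > arr[7]=3
(3, 6): arr[3]=5 > arr[6]=2
(3, 7): arr[3]=5 > arr[7]=3
(4, 5): arr[4]=13 > arr[5]=10
(4, 6): arr[4]=13 > arr[6]=2
(4, 7): arr[4]=13 > arr[7]=3
(5, 6): arr[5]=10 > arr[6]=2
(5, 7): arr[5]=10 > arr[7]=3

Total inversions: 16

The array has 16 inversion(s): (0,1), (0,3), (0,6), (0,7), (1,6), (2,3), (2,5), (2,6), (2,7), (3,6), (3,7), (4,5), (4,6), (4,7), (5,6), (5,7). Each pair (i,j) satisfies i < j and arr[i] > arr[j].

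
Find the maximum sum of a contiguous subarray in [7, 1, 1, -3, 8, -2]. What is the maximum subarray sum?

Using Kadane's algorithm on [7, 1, 1, -3, 8, -2]:

Scanning through the array:
Position 1 (value 1): max_ending_here = 8, max_so_far = 8
Position 2 (value 1): max_ending_here = 9, max_so_far = 9
Position 3 (value -3): max_ending_here = 6, max_so_far = 9
Position 4 (value 8): max_ending_here = 14, max_so_far = 14
Position 5 (value -2): max_ending_here = 12, max_so_far = 14

Maximum subarray: [7, 1, 1, -3, 8]
Maximum sum: 14

The maximum subarray is [7, 1, 1, -3, 8] with sum 14. This subarray runs from index 0 to index 4.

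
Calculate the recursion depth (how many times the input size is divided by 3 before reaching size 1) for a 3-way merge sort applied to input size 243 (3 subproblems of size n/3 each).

For divide and conquer with division factor 3:

Problem sizes at each level:
Level 0: 243
Level 1: 81
Level 2: 27
Level 3: 9
Level 4: 3
Level 5: 1

The root is level 0 and the size-1 base case is level 5 (the tree spans levels 0 through 5, i.e. 6 levels counting the root), so the depth is the number of divisions: log_3(243) = 5

The recursion tree depth is log_3(243) = 5. At each level, the problem size is divided by 3, so it takes 5 divisions to reduce to a base case of size 1. The algorithm makes 3 recursive calls at each level.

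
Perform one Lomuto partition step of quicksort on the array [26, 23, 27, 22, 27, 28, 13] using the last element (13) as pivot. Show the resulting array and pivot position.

Lomuto partition with pivot = 13:

Initial array: [26, 23, 27, 22, 27, 28, 13]

arr[0]=26 > 13: no swap
arr[1]=23 > 13: no swap
arr[2]=27 > 13: no swap
arr[3]=22 > 13: no swap
arr[4]=27 > 13: no swap
arr[5]=28 > 13: no swap

Place pivot at position 0: [13, 23, 27, 22, 27, 28, 26]
Pivot position: 0

After partitioning with pivot 13, the array becomes [13, 23, 27, 22, 27, 28, 26]. The pivot is placed at index 0. All elements to the left of the pivot are <= 13, and all elements to the right are > 13.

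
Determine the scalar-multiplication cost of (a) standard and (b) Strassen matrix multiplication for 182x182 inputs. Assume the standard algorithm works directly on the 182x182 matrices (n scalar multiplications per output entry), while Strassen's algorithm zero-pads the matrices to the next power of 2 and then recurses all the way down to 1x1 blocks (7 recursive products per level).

Matrix multiplication for 182x182 matrices:

Strassen's algorithm requires power-of-2 dimensions. Pad 182x182 to 256x256 (next power of 2).

Standard algorithm: 182^3 = 6028568 multiplications
Strassen's algorithm: 7^(log2(256)) = 7^8 = 5764801 multiplications
Savings: 6028568 - 5764801 = 263767 multiplications

Standard: 6028568 multiplications (182^3). Strassen: 5764801 multiplications (7^8, after padding to 256x256). Strassen reduces 8 recursive multiplications to 7 at each level.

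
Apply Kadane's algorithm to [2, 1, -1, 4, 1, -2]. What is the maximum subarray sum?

Using Kadane's algorithm on [2, 1, -1, 4, 1, -2]:

Scanning through the array:
Position 1 (value 1): max_ending_here = 3, max_so_far = 3
Position 2 (value -1): max_ending_here = 2, max_so_far = 3
Position 3 (value 4): max_ending_here = 6, max_so_far = 6
Position 4 (value 1): max_ending_here = 7, max_so_far = 7
Position 5 (value -2): max_ending_here = 5, max_so_far = 7

Maximum subarray: [2, 1, -1, 4, 1]
Maximum sum: 7

The maximum subarray is [2, 1, -1, 4, 1] with sum 7. This subarray runs from index 0 to index 4.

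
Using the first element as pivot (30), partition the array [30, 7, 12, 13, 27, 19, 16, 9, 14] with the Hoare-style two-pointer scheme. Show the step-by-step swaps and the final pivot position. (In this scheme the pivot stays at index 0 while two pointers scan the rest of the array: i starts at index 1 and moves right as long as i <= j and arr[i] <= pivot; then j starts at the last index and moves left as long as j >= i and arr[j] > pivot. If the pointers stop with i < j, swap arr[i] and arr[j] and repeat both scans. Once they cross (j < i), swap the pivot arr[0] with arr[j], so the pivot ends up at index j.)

Hoare-style two-pointer partition with pivot = 30:

Initial array: [30, 7, 12, 13, 27, 19, 16, 9, 14]

Pointers start at i = 1, j = 8.
i ends at 9, j ends at 8: the pointers have crossed (j < i), so scanning stops.

Swap pivot arr[0] with arr[8] to place pivot at position 8: [14, 7, 12, 13, 27, 19, 16, 9, 30]
Pivot position: 8

After partitioning with pivot 30, the array becomes [14, 7, 12, 13, 27, 19, 16, 9, 30]. The pivot is placed at index 8. All elements to the left of the pivot are <= 30, and all elements to the right are > 30.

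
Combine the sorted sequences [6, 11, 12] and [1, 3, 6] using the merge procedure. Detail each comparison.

Merging process:

Compare 6 vs 1: take 1 from right. Merged: [1]
Compare 6 vs 3: take 3 from right. Merged: [1, 3]
Compare 6 vs 6: take 6 from left. Merged: [1, 3, 6]
Compare 11 vs 6: take 6 from right. Merged: [1, 3, 6, 6]
Append remaining from left: [11, 12]. Merged: [1, 3, 6, 6, 11, 12]

Final merged array: [1, 3, 6, 6, 11, 12]
Total comparisons: 4

The merged array is [1, 3, 6, 6, 11, 12], requiring 4 comparisons. The merge step runs in O(n) time where n is the total number of elements.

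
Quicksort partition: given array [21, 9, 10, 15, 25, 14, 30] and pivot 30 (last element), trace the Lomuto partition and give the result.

Lomuto partition with pivot = 30:

Initial array: [21, 9, 10, 15, 25, 14, 30]

arr[0]=21 <= 30: swap with position 0, array becomes [21, 9, 10, 15, 25, 14, 30]
arr[1]=9 <= 30: swap with position 1, array becomes [21, 9, 10, 15, 25, 14, 30]
arr[2]=10 <= 30: swap with position 2, array becomes [21, 9, 10, 15, 25, 14, 30]
arr[3]=15 <= 30: swap with position 3, array becomes [21, 9, 10, 15, 25, 14, 30]
arr[4]=25 <= 30: swap with position 4, array becomes [21, 9, 10, 15, 25, 14, 30]
arr[5]=14 <= 30: swap with position 5, array becomes [21, 9, 10, 15, 25, 14, 30]

Place pivot at position 6: [21, 9, 10, 15, 25, 14, 30]
Pivot position: 6

After partitioning with pivot 30, the array becomes [21, 9, 10, 15, 25, 14, 30]. The pivot is placed at index 6. All elements to the left of the pivot are <= 30, and all elements to the right are > 30.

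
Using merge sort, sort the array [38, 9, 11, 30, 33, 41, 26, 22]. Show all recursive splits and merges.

Merge sort trace:

Split: [38, 9, 11, 30, 33, 41, 26, 22] -> [38, 9, 11, 30] and [33, 41, 26, 22]
  Split: [38, 9, 11, 30] -> [38, 9] and [11, 30]
    Split: [38, 9] -> [38] and [9]
    Merge: [38] + [9] -> [9, 38]
    Split: [11, 30] -> [11] and [30]
    Merge: [11] + [30] -> [11, 30]
  Merge: [9, 38] + [11, 30] -> [9, 11, 30, 38]
  Split: [33, 41, 26, 22] -> [33, 41] and [26, 22]
    Split: [33, 41] -> [33] and [41]
    Merge: [33] + [41] -> [33, 41]
    Split: [26, 22] -> [26] and [22]
    Merge: [26] + [22] -> [22, 26]
  Merge: [33, 41] + [22, 26] -> [22, 26, 33, 41]
Merge: [9, 11, 30, 38] + [22, 26, 33, 41] -> [9, 11, 22, 26, 30, 33, 38, 41]

Final sorted array: [9, 11, 22, 26, 30, 33, 38, 41]

The merge sort proceeds by recursively splitting the array and merging sorted halves.
After all merges, the sorted array is [9, 11, 22, 26, 30, 33, 38, 41].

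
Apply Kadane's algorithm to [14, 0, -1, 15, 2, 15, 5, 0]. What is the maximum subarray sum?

Using Kadane's algorithm on [14, 0, -1, 15, 2, 15, 5, 0]:

Scanning through the array:
Position 1 (value 0): max_ending_here = 14, max_so_far = 14
Position 2 (value -1): max_ending_here = 13, max_so_far = 14
Position 3 (value 15): max_ending_here = 28, max_so_far = 28
Position 4 (value 2): max_ending_here = 30, max_so_far = 30
Position 5 (value 15): max_ending_here = 45, max_so_far = 45
Position 6 (value 5): max_ending_here = 50, max_so_far = 50
Position 7 (value 0): max_ending_here = 50, max_so_far = 50

Maximum subarray: [14, 0, -1, 15, 2, 15, 5]
Maximum sum: 50

The maximum subarray is [14, 0, -1, 15, 2, 15, 5] with sum 50. This subarray runs from index 0 to index 6.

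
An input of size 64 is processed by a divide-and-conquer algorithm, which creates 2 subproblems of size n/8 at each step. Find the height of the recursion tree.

For divide and conquer with division factor 8:

Problem sizes at each level:
Level 0: 64
Level 1: 8
Level 2: 1

The root is level 0 and the size-1 base case is level 2 (the tree spans levels 0 through 2, i.e. 3 levels counting the root), so the depth is the number of divisions: log_8(64) = 2

The recursion tree depth is log_8(64) = 2. At each level, the problem size is divided by 8, so it takes 2 divisions to reduce to a base case of size 1. The algorithm makes 2 recursive calls at each level.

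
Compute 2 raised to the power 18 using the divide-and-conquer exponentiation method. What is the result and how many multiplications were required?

Computing 2^18 by squaring (build up from 2^1; each line after the first costs one multiplication):

2^1 = 2
2^2 = (2^1)^2 = 2^2 = 4
2^4 = (2^2)^2 = 4^2 = 16
2^8 = (2^4)^2 = 16^2 = 256
2^9 = 2 * 2^8 = 2 * 256 = 512
2^18 = (2^9)^2 = 512^2 = 262144

Result: 262144
Multiplications needed: 5 (5 lines after 2^1)

2^18 = 262144. Using exponentiation by squaring, this requires 5 multiplications. The key idea: if the exponent is even, square the half-power; if odd, multiply by the base once.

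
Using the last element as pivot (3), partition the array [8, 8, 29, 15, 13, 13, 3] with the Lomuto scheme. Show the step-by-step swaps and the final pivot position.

Lomuto partition with pivot = 3:

Initial array: [8, 8, 29, 15, 13, 13, 3]

arr[0]=8 > 3: no swap
arr[1]=8 > 3: no swap
arr[2]=29 > 3: no swap
arr[3]=15 > 3: no swap
arr[4]=13 > 3: no swap
arr[5]=13 > 3: no swap

Place pivot at position 0: [3, 8, 29, 15, 13, 13, 8]
Pivot position: 0

After partitioning with pivot 3, the array becomes [3, 8, 29, 15, 13, 13, 8]. The pivot is placed at index 0. All elements to the left of the pivot are <= 3, and all elements to the right are > 3.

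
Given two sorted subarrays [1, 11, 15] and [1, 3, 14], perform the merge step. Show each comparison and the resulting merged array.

Merging process:

Compare 1 vs 1: take 1 from left. Merged: [1]
Compare 11 vs 1: take 1 from right. Merged: [1, 1]
Compare 11 vs 3: take 3 from right. Merged: [1, 1, 3]
Compare 11 vs 14: take 11 from left. Merged: [1, 1, 3, 11]
Compare 15 vs 14: take 14 from right. Merged: [1, 1, 3, 11, 14]
Append remaining from left: [15]. Merged: [1, 1, 3, 11, 14, 15]

Final merged array: [1, 1, 3, 11, 14, 15]
Total comparisons: 5

The merged array is [1, 1, 3, 11, 14, 15], requiring 5 comparisons. The merge step runs in O(n) time where n is the total number of elements.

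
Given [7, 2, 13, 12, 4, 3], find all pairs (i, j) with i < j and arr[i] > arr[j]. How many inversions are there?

Finding inversions in [7, 2, 13, 12, 4, 3]:

(0, 1): arr[0]=7 > arr[1]=2
(0, 4): arr[0]=7 > arr[4]=4
(0, 5): arr[0]=7 > arr[5]=3
(2, 3): arr[2]=13 > arr[3]=12
(2, 4): arr[2]=13 > arr[4]=4
(2, 5): arr[2]=13 > arr[5]=3
(3, 4): arr[3]=12 > arr[4]=4
(3, 5): arr[3]=12 > arr[5]=3
(4, 5): arr[4]=4 > arr[5]=3

Total inversions: 9

The array has 9 inversion(s): (0,1), (0,4), (0,5), (2,3), (2,4), (2,5), (3,4), (3,5), (4,5). Each pair (i,j) satisfies i < j and arr[i] > arr[j].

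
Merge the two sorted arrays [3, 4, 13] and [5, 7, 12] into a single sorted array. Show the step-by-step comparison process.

Merging process:

Compare 3 vs 5: take 3 from left. Merged: [3]
Compare 4 vs 5: take 4 from left. Merged: [3, 4]
Compare 13 vs 5: take 5 from right. Merged: [3, 4, 5]
Compare 13 vs 7: take 7 from right. Merged: [3, 4, 5, 7]
Compare 13 vs 12: take 12 from right. Merged: [3, 4, 5, 7, 12]
Append remaining from left: [13]. Merged: [3, 4, 5, 7, 12, 13]

Final merged array: [3, 4, 5, 7, 12, 13]
Total comparisons: 5

The merged array is [3, 4, 5, 7, 12, 13], requiring 5 comparisons. The merge step runs in O(n) time where n is the total number of elements.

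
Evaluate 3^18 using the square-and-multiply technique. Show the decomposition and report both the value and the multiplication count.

Computing 3^18 by squaring (build up from 3^1; each line after the first costs one multiplication):

3^1 = 3
3^2 = (3^1)^2 = 3^2 = 9
3^4 = (3^2)^2 = 9^2 = 81
3^8 = (3^4)^2 = 81^2 = 6561
3^9 = 3 * 3^8 = 3 * 6561 = 19683
3^18 = (3^9)^2 = 19683^2 = 387420489

Result: 387420489
Multiplications needed: 5 (5 lines after 3^1)

3^18 = 387420489. Using exponentiation by squaring, this requires 5 multiplications. The key idea: if the exponent is even, square the half-power; if odd, multiply by the base once.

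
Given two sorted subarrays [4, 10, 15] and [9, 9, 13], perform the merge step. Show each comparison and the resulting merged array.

Merging process:

Compare 4 vs 9: take 4 from left. Merged: [4]
Compare 10 vs 9: take 9 from right. Merged: [4, 9]
Compare 10 vs 9: take 9 from right. Merged: [4, 9, 9]
Compare 10 vs 13: take 10 from left. Merged: [4, 9, 9, 10]
Compare 15 vs 13: take 13 from right. Merged: [4, 9, 9, 10, 13]
Append remaining from left: [15]. Merged: [4, 9, 9, 10, 13, 15]

Final merged array: [4, 9, 9, 10, 13, 15]
Total comparisons: 5

The merged array is [4, 9, 9, 10, 13, 15], requiring 5 comparisons. The merge step runs in O(n) time where n is the total number of elements.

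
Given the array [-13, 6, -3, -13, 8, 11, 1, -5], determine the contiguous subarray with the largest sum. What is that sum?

Using Kadane's algorithm on [-13, 6, -3, -13, 8, 11, 1, -5]:

Scanning through the array:
Position 1 (value 6): max_ending_here = 6, max_so_far = 6
Position 2 (value -3): max_ending_here = 3, max_so_far = 6
Position 3 (value -13): max_ending_here = -10, max_so_far = 6
Position 4 (value 8): max_ending_here = 8, max_so_far = 8
Position 5 (value 11): max_ending_here = 19, max_so_far = 19
Position 6 (value 1): max_ending_here = 20, max_so_far = 20
Position 7 (value -5): max_ending_here = 15, max_so_far = 20

Maximum subarray: [8, 11, 1]
Maximum sum: 20

The maximum subarray is [8, 11, 1] with sum 20. This subarray runs from index 4 to index 6.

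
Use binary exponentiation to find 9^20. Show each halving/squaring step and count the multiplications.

Computing 9^20 by squaring (build up from 9^1; each line after the first costs one multiplication):

9^1 = 9
9^2 = (9^1)^2 = 9^2 = 81
9^4 = (9^2)^2 = 81^2 = 6561
9^5 = 9 * 9^4 = 9 * 6561 = 59049
9^10 = (9^5)^2 = 59049^2 = 3486784401
9^20 = (9^10)^2 = 3486784401^2 = 12157665459056928801

Result: 12157665459056928801
Multiplications needed: 5 (5 lines after 9^1)

9^20 = 12157665459056928801. Using exponentiation by squaring, this requires 5 multiplications. The key idea: if the exponent is even, square the half-power; if odd, multiply by the base once.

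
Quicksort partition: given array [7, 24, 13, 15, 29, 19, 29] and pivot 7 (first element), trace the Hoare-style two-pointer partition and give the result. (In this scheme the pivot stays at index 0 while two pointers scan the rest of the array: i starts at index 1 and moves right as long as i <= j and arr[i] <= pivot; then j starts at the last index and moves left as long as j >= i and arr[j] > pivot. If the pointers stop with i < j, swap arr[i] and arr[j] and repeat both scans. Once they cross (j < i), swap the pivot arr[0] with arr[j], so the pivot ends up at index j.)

Hoare-style two-pointer partition with pivot = 7:

Initial array: [7, 24, 13, 15, 29, 19, 29]

Pointers start at i = 1, j = 6.
i ends at 1, j ends at 0: the pointers have crossed (j < i), so scanning stops.

j = 0, so swapping arr[0] with arr[j] leaves the pivot at position 0: [7, 24, 13, 15, 29, 19, 29]
Pivot position: 0

After partitioning with pivot 7, the array becomes [7, 24, 13, 15, 29, 19, 29]. The pivot is placed at index 0. All elements to the left of the pivot are <= 7, and all elements to the right are > 7.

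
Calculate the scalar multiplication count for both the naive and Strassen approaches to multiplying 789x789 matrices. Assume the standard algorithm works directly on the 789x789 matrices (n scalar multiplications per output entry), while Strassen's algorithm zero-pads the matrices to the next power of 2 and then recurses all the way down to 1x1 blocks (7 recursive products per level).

Matrix multiplication for 789x789 matrices:

Strassen's algorithm requires power-of-2 dimensions. Pad 789x789 to 1024x1024 (next power of 2).

Standard algorithm: 789^3 = 491169069 multiplications
Strassen's algorithm: 7^(log2(1024)) = 7^10 = 282475249 multiplications
Savings: 491169069 - 282475249 = 208693820 multiplications

Standard: 491169069 multiplications (789^3). Strassen: 282475249 multiplications (7^10, after padding to 1024x1024). Strassen reduces 8 recursive multiplications to 7 at each level.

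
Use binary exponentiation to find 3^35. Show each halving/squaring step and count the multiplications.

Computing 3^35 by squaring (build up from 3^1; each line after the first costs one multiplication):

3^1 = 3
3^2 = (3^1)^2 = 3^2 = 9
3^4 = (3^2)^2 = 9^2 = 81
3^8 = (3^4)^2 = 81^2 = 6561
3^16 = (3^8)^2 = 6561^2 = 43046721
3^17 = 3 * 3^16 = 3 * 43046721 = 129140163
3^34 = (3^17)^2 = 129140163^2 = 16677181699666569
3^35 = 3 * 3^34 = 3 * 16677181699666569 = 50031545098999707

Result: 50031545098999707
Multiplications needed: 7 (7 lines after 3^1)

3^35 = 50031545098999707. Using exponentiation by squaring, this requires 7 multiplications. The key idea: if the exponent is even, square the half-power; if odd, multiply by the base once.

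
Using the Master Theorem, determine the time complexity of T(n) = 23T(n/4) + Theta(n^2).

Master Theorem for T(n) = 23T(n/4) + O(n^2):

a = 23, b = 4, c = 2
log_b(a) = log_4(23) = 2.2618

Case 1: c = 2 < log_4(23) = 2.2618
T(n) = O(n^(log_4 23))

For T(n) = 23T(n/4) + O(n^2): log_4(23) = 2.2618. This is Case 1 of the Master Theorem (c < log_b(a), work dominated by leaves), giving O(n^(log_4 23)).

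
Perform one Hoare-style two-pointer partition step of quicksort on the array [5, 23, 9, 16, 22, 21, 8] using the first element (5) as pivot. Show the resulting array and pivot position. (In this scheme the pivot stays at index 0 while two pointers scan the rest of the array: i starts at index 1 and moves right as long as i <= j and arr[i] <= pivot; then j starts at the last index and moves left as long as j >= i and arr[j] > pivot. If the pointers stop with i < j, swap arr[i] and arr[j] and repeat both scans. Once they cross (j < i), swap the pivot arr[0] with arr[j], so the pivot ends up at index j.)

Hoare-style two-pointer partition with pivot = 5:

Initial array: [5, 23, 9, 16, 22, 21, 8]

Pointers start at i = 1, j = 6.
i ends at 1, j ends at 0: the pointers have crossed (j < i), so scanning stops.

j = 0, so swapping arr[0] with arr[j] leaves the pivot at position 0: [5, 23, 9, 16, 22, 21, 8]
Pivot position: 0

After partitioning with pivot 5, the array becomes [5, 23, 9, 16, 22, 21, 8]. The pivot is placed at index 0. All elements to the left of the pivot are <= 5, and all elements to the right are > 5.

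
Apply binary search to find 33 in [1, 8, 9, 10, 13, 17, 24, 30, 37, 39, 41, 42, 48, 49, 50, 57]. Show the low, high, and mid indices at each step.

Binary search for 33 in [1, 8, 9, 10, 13, 17, 24, 30, 37, 39, 41, 42, 48, 49, 50, 57]:

lo=0, hi=15, mid=7, arr[mid]=30 -> 30 < 33, search right half
lo=8, hi=15, mid=11, arr[mid]=42 -> 42 > 33, search left half
lo=8, hi=10, mid=9, arr[mid]=39 -> 39 > 33, search left half
lo=8, hi=8, mid=8, arr[mid]=37 -> 37 > 33, search left half
lo=8 > hi=7, target 33 not found

Binary search determines that 33 is not in the array after 4 comparisons. The search space was exhausted without finding the target.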